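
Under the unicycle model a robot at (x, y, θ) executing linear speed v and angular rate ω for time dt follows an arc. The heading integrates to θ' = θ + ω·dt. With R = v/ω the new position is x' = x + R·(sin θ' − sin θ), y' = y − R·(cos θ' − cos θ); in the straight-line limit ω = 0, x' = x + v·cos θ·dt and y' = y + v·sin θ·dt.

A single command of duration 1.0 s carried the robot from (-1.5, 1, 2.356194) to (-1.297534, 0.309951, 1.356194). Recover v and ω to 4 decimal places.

v = -0.7500, ω = -1.0000

Δθ = 1.356194 − 2.356194 = -1.000000
ω = Δθ/dt = -1.000000/1.0 = -1.0000
R = −Δy/(cos θ' − cos θ) = 0.7500
v = R·ω = 0.7500·-1.0000 = -0.7500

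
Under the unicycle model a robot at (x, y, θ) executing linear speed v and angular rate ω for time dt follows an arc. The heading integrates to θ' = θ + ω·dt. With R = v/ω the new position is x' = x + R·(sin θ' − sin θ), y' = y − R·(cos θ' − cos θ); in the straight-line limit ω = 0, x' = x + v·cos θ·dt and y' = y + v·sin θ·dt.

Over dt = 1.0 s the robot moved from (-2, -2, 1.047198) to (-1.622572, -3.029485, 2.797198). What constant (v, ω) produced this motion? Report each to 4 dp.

Δθ = 2.797198 − 1.047198 = 1.750000
ω = Δθ/dt = 1.750000/1.0 = 1.7500
R = −Δy/(cos θ' − cos θ) = -0.7143
v = R·ω = -0.7143·1.7500 = -1.2500

v = -1.2500, ω = 1.7500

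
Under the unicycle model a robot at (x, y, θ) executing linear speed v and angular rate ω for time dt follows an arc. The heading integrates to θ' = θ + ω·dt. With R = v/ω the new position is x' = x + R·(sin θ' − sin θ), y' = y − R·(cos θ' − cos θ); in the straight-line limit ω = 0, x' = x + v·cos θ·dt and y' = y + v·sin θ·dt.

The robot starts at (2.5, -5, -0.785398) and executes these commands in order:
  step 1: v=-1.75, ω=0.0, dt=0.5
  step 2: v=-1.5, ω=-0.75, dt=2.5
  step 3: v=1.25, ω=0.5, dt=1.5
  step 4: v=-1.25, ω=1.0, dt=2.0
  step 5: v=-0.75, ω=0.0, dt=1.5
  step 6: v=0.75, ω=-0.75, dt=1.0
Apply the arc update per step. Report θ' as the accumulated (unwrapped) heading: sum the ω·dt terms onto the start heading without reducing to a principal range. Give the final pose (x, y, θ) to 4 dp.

step 1: θ'=-0.7854 (straight) → pose (1.8813, -4.3813, -0.7854)
step 2: θ'=-2.6604 (R=2.0000) → pose (2.3698, -1.1942, -2.6604)
step 3: θ'=-1.9104 (R=2.5000) → pose (1.1697, -2.5775, -1.9104)
step 4: θ'=0.0896 (R=-1.2500) → pose (-0.1208, -0.9161, 0.0896)
step 5: θ'=0.0896 (straight) → pose (-1.2413, -1.0168, 0.0896)
step 6: θ'=-0.6604 (R=-1.0000) → pose (-0.5383, -1.2230, -0.6604)

(-0.5383, -1.2230, -0.6604)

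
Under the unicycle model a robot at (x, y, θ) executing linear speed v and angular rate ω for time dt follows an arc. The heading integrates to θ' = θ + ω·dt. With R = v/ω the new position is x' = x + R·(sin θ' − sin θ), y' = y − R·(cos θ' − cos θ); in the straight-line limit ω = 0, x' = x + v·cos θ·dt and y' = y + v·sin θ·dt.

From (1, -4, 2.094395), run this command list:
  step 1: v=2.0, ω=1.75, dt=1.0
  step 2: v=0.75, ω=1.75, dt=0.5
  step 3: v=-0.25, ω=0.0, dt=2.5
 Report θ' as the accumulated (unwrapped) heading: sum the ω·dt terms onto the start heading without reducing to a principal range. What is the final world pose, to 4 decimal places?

step 1: θ'=3.8444 (R=1.1429) → pose (-0.7284, -3.6994, 3.8444)
step 2: θ'=4.7194 (R=0.4286) → pose (-0.8800, -4.0294, 4.7194)
step 3: θ'=4.7194 (straight) → pose (-0.8844, -3.4044, 4.7194)

(-0.8844, -3.4044, 4.7194)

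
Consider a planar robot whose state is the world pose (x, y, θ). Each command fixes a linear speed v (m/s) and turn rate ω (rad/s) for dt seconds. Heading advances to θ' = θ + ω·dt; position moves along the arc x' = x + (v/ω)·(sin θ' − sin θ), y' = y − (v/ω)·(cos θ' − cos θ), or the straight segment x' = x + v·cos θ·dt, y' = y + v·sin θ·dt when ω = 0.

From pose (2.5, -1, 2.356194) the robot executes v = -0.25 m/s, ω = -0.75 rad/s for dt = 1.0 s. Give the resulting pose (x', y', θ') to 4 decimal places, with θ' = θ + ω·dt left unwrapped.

(2.5974, -1.2239, 1.6062)

θ' = 2.3562 + -0.75·1.0 = 1.6062
R = v/ω = -0.25/-0.75 = 0.3333
x' = 2.5 + 0.3333·(sin 1.6062 − sin 2.3562) = 2.5974
y' = -1 − 0.3333·(cos 1.6062 − cos 2.3562) = -1.2239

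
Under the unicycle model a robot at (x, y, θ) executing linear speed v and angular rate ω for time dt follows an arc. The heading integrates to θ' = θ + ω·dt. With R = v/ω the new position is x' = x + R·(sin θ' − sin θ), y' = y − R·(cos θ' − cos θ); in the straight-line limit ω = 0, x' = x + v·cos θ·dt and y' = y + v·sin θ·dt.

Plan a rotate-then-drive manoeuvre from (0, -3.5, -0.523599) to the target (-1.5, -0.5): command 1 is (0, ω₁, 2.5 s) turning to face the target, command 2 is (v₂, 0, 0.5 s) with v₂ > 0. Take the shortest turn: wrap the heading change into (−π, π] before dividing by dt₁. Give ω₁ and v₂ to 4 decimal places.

heading to target = atan2(-0.5−-3.5, -1.5−0) = 2.0344
Δθ = wrap(2.0344 − -0.5236) = 2.5580; ω₁ = Δθ/dt₁ = 1.0232
distance = √((-1.5−0)² + (-0.5−-3.5)²) = 3.3541; v₂ = distance/dt₂ = 6.7082

ω₁ = 1.0232, v₂ = 6.7082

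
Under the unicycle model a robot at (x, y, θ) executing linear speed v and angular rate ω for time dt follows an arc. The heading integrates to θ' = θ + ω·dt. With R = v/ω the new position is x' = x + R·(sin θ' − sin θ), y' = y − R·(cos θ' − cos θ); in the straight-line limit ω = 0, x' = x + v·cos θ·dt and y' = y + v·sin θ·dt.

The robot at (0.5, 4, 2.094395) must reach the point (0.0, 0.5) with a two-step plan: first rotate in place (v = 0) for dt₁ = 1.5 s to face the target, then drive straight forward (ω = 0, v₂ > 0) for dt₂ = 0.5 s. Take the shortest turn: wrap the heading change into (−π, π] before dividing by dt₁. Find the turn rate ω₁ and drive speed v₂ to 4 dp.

ω₁ = 1.6507, v₂ = 7.0711

heading to target = atan2(0.5−4, 0−0.5) = -1.7127
Δθ = wrap(-1.7127 − 2.0944) = 2.4761; ω₁ = Δθ/dt₁ = 1.6507
distance = √((0−0.5)² + (0.5−4)²) = 3.5355; v₂ = distance/dt₂ = 7.0711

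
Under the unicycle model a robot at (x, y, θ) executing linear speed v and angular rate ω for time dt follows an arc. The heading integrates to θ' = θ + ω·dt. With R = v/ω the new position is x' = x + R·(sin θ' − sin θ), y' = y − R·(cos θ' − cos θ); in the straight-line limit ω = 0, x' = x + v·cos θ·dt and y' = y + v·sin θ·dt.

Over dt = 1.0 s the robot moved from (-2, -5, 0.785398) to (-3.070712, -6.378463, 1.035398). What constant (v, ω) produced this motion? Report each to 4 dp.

Δθ = 1.035398 − 0.785398 = 0.250000
ω = Δθ/dt = 0.250000/1.0 = 0.2500
R = −Δy/(cos θ' − cos θ) = -7.0000
v = R·ω = -7.0000·0.2500 = -1.7500

v = -1.7500, ω = 0.2500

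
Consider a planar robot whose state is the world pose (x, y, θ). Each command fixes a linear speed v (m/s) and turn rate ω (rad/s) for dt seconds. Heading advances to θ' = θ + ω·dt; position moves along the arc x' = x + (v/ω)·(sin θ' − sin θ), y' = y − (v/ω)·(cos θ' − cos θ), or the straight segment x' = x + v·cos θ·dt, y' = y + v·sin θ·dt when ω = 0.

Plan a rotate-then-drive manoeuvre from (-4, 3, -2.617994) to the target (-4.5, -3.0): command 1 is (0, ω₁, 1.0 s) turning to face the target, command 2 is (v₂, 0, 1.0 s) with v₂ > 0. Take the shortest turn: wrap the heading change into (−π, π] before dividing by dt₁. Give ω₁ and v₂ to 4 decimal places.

ω₁ = 0.9641, v₂ = 6.0208

heading to target = atan2(-3−3, -4.5−-4) = -1.6539
Δθ = wrap(-1.6539 − -2.6180) = 0.9641; ω₁ = Δθ/dt₁ = 0.9641
distance = √((-4.5−-4)² + (-3−3)²) = 6.0208; v₂ = distance/dt₂ = 6.0208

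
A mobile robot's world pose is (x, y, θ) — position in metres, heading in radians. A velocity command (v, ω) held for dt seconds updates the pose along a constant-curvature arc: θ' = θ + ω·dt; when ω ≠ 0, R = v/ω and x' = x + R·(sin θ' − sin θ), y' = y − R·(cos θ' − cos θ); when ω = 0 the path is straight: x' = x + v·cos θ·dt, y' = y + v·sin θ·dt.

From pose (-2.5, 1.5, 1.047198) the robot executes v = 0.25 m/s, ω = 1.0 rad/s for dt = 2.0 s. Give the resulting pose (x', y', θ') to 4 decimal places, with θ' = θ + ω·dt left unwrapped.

(-2.6929, 1.8739, 3.0472)

θ' = 1.0472 + 1.0·2.0 = 3.0472
R = v/ω = 0.25/1.0 = 0.2500
x' = -2.5 + 0.2500·(sin 3.0472 − sin 1.0472) = -2.6929
y' = 1.5 − 0.2500·(cos 3.0472 − cos 1.0472) = 1.8739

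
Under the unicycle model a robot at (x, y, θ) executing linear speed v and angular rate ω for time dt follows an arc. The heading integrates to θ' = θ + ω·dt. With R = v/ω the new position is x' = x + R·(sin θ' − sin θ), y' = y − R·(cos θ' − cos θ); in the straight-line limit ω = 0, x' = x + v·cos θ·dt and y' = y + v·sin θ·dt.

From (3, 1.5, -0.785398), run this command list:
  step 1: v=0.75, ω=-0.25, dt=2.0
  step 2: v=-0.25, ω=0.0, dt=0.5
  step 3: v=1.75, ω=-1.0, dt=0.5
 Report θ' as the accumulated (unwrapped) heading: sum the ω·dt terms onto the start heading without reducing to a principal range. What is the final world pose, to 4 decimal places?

step 1: θ'=-1.2854 (R=-3.0000) → pose (3.7573, 0.2233, -1.2854)
step 2: θ'=-1.2854 (straight) → pose (3.7221, 0.3432, -1.2854)
step 3: θ'=-1.7854 (R=-1.7500) → pose (3.7528, -0.5221, -1.7854)

(3.7528, -0.5221, -1.7854)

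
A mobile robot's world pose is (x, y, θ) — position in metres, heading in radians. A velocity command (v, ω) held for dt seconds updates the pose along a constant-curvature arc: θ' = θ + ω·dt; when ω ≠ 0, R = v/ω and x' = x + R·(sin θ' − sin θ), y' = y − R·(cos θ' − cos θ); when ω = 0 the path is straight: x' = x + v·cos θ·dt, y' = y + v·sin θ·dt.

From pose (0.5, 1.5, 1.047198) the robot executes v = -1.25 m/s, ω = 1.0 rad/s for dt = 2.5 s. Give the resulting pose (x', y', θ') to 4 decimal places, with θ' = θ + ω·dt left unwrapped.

(2.0758, -0.2736, 3.5472)

θ' = 1.0472 + 1.0·2.5 = 3.5472
R = v/ω = -1.25/1.0 = -1.2500
x' = 0.5 + -1.2500·(sin 3.5472 − sin 1.0472) = 2.0758
y' = 1.5 − -1.2500·(cos 3.5472 − cos 1.0472) = -0.2736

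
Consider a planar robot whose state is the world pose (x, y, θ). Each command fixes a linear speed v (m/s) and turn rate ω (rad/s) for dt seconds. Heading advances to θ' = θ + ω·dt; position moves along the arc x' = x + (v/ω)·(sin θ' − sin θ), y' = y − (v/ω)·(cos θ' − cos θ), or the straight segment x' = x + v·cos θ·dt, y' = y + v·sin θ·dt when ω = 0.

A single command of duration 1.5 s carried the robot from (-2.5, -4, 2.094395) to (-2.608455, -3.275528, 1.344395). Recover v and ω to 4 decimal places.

Δθ = 1.344395 − 2.094395 = -0.750000
ω = Δθ/dt = -0.750000/1.5 = -0.5000
R = −Δy/(cos θ' − cos θ) = -1.0000
v = R·ω = -1.0000·-0.5000 = 0.5000

v = 0.5000, ω = -0.5000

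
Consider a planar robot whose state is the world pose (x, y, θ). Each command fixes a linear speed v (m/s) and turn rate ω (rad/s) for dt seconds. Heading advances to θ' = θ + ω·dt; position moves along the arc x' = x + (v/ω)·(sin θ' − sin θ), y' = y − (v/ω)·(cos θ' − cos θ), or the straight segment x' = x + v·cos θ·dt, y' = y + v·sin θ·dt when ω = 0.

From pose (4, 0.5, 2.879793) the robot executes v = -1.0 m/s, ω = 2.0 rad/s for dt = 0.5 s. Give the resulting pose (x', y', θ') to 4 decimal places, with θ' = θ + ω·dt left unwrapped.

(4.4659, 0.6131, 3.8798)

θ' = 2.8798 + 2.0·0.5 = 3.8798
R = v/ω = -1.0/2.0 = -0.5000
x' = 4 + -0.5000·(sin 3.8798 − sin 2.8798) = 4.4659
y' = 0.5 − -0.5000·(cos 3.8798 − cos 2.8798) = 0.6131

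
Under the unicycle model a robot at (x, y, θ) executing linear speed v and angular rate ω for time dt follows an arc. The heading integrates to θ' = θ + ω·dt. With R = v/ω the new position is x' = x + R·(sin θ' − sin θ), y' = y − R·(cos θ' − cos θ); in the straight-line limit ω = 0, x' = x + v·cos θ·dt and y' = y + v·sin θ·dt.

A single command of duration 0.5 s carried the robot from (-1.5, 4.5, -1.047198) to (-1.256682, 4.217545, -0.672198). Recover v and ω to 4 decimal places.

Δθ = -0.672198 − -1.047198 = 0.375000
ω = Δθ/dt = 0.375000/0.5 = 0.7500
R = −Δy/(cos θ' − cos θ) = 1.0000
v = R·ω = 1.0000·0.7500 = 0.7500

v = 0.7500, ω = 0.7500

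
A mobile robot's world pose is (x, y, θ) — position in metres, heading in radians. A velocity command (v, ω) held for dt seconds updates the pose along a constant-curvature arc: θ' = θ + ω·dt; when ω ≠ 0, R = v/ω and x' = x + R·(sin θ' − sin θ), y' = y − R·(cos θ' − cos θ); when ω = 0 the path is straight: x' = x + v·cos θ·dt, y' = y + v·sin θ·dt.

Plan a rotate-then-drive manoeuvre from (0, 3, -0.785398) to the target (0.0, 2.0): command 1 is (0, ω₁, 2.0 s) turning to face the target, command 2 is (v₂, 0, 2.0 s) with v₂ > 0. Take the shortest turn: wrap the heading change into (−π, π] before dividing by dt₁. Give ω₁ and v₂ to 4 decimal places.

heading to target = atan2(2−3, 0−0) = -1.5708
Δθ = wrap(-1.5708 − -0.7854) = -0.7854; ω₁ = Δθ/dt₁ = -0.3927
distance = √((0−0)² + (2−3)²) = 1.0000; v₂ = distance/dt₂ = 0.5000

ω₁ = -0.3927, v₂ = 0.5000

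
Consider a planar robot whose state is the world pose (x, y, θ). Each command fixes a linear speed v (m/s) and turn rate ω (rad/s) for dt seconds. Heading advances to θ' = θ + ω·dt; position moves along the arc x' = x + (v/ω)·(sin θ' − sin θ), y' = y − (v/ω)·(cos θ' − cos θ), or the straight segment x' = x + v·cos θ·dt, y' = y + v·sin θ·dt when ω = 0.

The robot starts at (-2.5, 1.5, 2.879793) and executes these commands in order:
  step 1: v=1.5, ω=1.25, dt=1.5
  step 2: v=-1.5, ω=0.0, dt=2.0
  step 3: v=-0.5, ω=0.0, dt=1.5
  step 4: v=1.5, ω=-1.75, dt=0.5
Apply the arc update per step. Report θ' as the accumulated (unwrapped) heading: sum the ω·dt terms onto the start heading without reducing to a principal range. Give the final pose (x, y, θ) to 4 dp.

step 1: θ'=4.7548 (R=1.2000) → pose (-4.0095, 0.2900, 4.7548)
step 2: θ'=4.7548 (straight) → pose (-4.1367, 3.2873, 4.7548)
step 3: θ'=4.7548 (straight) → pose (-4.1685, 4.0366, 4.7548)
step 4: θ'=3.8798 (R=-0.8571) → pose (-4.4480, 3.3663, 3.8798)

(-4.4480, 3.3663, 3.8798)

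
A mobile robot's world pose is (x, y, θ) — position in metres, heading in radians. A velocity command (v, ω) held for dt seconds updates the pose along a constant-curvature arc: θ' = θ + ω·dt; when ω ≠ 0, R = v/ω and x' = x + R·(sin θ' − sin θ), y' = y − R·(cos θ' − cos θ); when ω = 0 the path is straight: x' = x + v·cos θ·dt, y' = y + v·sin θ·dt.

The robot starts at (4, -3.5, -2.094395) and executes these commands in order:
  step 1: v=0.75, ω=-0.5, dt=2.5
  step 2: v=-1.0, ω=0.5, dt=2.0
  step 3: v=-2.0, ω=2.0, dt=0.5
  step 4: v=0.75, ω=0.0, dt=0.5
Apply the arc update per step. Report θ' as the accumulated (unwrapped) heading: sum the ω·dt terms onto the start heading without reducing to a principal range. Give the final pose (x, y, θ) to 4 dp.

step 1: θ'=-3.3444 (R=-1.5000) → pose (2.3988, -4.2193, -3.3444)
step 2: θ'=-2.3444 (R=-2.0000) → pose (4.2325, -3.6577, -2.3444)
step 3: θ'=-1.3444 (R=-1.0000) → pose (4.4916, -2.7345, -1.3444)
step 4: θ'=-1.3444 (straight) → pose (4.5757, -3.0999, -1.3444)

(4.5757, -3.0999, -1.3444)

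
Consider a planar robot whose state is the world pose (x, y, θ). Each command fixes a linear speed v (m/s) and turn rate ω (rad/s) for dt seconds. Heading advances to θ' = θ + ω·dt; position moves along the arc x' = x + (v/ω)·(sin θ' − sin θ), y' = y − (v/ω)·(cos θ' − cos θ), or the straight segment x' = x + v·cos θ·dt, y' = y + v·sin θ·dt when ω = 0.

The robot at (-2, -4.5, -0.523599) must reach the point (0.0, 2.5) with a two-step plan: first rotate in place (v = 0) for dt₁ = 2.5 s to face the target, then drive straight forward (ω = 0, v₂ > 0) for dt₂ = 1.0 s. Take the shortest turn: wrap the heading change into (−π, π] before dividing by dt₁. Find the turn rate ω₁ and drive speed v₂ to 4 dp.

ω₁ = 0.7264, v₂ = 7.2801

heading to target = atan2(2.5−-4.5, 0−-2) = 1.2925
Δθ = wrap(1.2925 − -0.5236) = 1.8161; ω₁ = Δθ/dt₁ = 0.7264
distance = √((0−-2)² + (2.5−-4.5)²) = 7.2801; v₂ = distance/dt₂ = 7.2801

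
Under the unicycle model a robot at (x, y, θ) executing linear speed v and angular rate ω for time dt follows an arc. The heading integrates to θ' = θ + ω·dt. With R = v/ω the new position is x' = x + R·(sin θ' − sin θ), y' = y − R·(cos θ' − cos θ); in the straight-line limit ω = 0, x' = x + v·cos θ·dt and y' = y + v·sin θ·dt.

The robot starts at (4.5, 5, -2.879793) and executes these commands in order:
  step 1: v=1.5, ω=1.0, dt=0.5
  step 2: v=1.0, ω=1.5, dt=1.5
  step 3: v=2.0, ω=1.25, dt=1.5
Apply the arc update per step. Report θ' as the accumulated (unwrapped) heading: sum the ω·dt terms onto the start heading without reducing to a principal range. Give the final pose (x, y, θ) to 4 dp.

(6.0096, 5.3572, 1.7452)

step 1: θ'=-2.3798 (R=1.5000) → pose (3.8529, 4.6365, -2.3798)
step 2: θ'=-0.1298 (R=0.6667) → pose (4.2268, 3.4930, -0.1298)
step 3: θ'=1.7452 (R=1.6000) → pose (6.0096, 5.3572, 1.7452)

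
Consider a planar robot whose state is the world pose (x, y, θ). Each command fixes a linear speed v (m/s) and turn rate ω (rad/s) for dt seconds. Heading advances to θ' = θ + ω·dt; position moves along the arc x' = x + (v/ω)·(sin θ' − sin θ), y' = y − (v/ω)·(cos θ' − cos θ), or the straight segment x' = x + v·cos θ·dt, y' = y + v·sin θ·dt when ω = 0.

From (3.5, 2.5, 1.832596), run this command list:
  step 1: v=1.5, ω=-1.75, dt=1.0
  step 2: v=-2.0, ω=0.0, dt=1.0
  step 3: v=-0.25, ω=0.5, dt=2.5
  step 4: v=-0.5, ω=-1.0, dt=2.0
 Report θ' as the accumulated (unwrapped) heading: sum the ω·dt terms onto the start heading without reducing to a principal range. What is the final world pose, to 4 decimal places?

(1.0241, 2.7560, -0.6674)

step 1: θ'=0.0826 (R=-0.8571) → pose (4.2572, 3.5761, 0.0826)
step 2: θ'=0.0826 (straight) → pose (2.2640, 3.4111, 0.0826)
step 3: θ'=1.3326 (R=-0.5000) → pose (1.8194, 3.0307, 1.3326)
step 4: θ'=-0.6674 (R=0.5000) → pose (1.0241, 2.7560, -0.6674)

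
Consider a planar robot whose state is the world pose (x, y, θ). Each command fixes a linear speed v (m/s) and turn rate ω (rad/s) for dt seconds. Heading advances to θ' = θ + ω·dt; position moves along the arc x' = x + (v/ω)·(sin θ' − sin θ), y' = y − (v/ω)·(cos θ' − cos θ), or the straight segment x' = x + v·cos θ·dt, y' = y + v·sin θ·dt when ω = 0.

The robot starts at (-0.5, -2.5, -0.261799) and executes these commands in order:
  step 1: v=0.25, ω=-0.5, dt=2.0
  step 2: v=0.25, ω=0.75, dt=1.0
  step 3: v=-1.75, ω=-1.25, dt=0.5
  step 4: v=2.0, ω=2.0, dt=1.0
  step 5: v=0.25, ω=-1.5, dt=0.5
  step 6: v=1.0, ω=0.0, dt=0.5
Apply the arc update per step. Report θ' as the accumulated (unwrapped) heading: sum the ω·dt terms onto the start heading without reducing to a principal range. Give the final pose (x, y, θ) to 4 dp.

step 1: θ'=-1.2618 (R=-0.5000) → pose (-0.1531, -2.8309, -1.2618)
step 2: θ'=-0.5118 (R=0.3333) → pose (0.0012, -3.0202, -0.5118)
step 3: θ'=-1.1368 (R=1.4000) → pose (-0.5834, -2.3883, -1.1368)
step 4: θ'=0.8632 (R=1.0000) → pose (1.0839, -2.6178, 0.8632)
step 5: θ'=0.1132 (R=-0.1667) → pose (1.1917, -2.5605, 0.1132)
step 6: θ'=0.1132 (straight) → pose (1.6885, -2.5040, 0.1132)

(1.6885, -2.5040, 0.1132)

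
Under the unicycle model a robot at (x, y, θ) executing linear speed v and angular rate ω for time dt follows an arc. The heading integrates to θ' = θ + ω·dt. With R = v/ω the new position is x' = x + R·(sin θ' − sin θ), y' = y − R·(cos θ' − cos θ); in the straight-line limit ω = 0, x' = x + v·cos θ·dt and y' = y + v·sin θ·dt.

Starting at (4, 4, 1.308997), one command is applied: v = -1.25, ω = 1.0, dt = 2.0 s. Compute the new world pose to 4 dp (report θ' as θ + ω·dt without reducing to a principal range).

θ' = 1.3090 + 1.0·2.0 = 3.3090
R = v/ω = -1.25/1.0 = -1.2500
x' = 4 + -1.2500·(sin 3.3090 − sin 1.3090) = 5.4157
y' = 4 − -1.2500·(cos 3.3090 − cos 1.3090) = 2.4440

(5.4157, 2.4440, 3.3090)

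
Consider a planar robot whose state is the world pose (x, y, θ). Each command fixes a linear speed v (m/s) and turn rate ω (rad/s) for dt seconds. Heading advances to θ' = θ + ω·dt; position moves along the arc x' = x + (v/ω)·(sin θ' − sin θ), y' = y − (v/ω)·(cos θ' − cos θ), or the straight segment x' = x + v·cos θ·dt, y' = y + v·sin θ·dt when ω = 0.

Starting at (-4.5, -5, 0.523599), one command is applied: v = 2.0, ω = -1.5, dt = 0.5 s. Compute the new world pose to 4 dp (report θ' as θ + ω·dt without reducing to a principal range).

(-3.5340, -4.8554, -0.2264)

θ' = 0.5236 + -1.5·0.5 = -0.2264
R = v/ω = 2.0/-1.5 = -1.3333
x' = -4.5 + -1.3333·(sin -0.2264 − sin 0.5236) = -3.5340
y' = -5 − -1.3333·(cos -0.2264 − cos 0.5236) = -4.8554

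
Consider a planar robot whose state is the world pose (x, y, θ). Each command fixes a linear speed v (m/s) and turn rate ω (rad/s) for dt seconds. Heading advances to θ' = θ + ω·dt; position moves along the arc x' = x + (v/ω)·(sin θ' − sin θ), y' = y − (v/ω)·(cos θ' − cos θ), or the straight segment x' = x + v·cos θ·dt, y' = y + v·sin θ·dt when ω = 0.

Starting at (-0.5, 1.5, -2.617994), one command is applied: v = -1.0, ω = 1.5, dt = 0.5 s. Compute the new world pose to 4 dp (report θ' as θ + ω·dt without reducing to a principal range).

(-0.1959, 1.8821, -1.8680)

θ' = -2.6180 + 1.5·0.5 = -1.8680
R = v/ω = -1.0/1.5 = -0.6667
x' = -0.5 + -0.6667·(sin -1.8680 − sin -2.6180) = -0.1959
y' = 1.5 − -0.6667·(cos -1.8680 − cos -2.6180) = 1.8821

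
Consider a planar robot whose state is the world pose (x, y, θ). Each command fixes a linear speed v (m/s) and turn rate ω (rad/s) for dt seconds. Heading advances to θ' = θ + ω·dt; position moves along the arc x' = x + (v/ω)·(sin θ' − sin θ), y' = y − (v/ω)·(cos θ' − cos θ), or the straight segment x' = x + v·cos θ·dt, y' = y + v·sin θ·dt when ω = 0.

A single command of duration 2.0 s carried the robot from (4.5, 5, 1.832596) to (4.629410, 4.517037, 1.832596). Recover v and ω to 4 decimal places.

v = -0.2500, ω = 0.0000

Δθ = 1.832596 − 1.832596 = 0.000000
ω = Δθ/dt = 0.000000/2.0 = 0.0000
ω = 0 → v = (Δx·cos θ + Δy·sin θ)/dt = -0.2500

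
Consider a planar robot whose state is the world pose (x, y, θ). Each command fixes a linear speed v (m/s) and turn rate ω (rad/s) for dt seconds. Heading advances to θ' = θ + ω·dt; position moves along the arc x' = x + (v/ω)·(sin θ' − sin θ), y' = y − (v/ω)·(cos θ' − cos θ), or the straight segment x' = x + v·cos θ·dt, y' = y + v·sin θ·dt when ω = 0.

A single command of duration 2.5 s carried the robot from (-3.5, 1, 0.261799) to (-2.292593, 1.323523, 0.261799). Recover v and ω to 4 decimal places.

v = 0.5000, ω = 0.0000

Δθ = 0.261799 − 0.261799 = 0.000000
ω = Δθ/dt = 0.000000/2.5 = 0.0000
ω = 0 → v = (Δx·cos θ + Δy·sin θ)/dt = 0.5000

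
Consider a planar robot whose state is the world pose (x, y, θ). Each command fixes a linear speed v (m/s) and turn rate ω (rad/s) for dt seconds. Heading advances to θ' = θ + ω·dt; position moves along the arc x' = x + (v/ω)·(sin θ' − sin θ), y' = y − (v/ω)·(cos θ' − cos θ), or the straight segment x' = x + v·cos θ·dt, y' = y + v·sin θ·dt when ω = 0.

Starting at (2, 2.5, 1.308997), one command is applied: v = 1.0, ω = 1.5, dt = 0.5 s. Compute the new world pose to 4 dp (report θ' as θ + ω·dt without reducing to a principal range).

(1.9448, 2.9852, 2.0590)

θ' = 1.3090 + 1.5·0.5 = 2.0590
R = v/ω = 1.0/1.5 = 0.6667
x' = 2 + 0.6667·(sin 2.0590 − sin 1.3090) = 1.9448
y' = 2.5 − 0.6667·(cos 2.0590 − cos 1.3090) = 2.9852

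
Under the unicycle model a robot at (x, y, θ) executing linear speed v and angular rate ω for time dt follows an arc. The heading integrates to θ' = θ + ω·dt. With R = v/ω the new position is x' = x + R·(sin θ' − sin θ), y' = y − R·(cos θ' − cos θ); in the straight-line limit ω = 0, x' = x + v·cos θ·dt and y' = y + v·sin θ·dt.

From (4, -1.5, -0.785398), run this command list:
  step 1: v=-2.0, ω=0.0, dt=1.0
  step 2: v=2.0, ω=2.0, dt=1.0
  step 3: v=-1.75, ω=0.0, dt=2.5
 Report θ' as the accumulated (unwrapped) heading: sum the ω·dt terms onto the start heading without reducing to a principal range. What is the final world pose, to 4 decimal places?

step 1: θ'=-0.7854 (straight) → pose (2.5858, -0.0858, -0.7854)
step 2: θ'=1.2146 (R=1.0000) → pose (4.2301, 0.2726, 1.2146)
step 3: θ'=1.2146 (straight) → pose (2.7045, -3.8278, 1.2146)

(2.7045, -3.8278, 1.2146)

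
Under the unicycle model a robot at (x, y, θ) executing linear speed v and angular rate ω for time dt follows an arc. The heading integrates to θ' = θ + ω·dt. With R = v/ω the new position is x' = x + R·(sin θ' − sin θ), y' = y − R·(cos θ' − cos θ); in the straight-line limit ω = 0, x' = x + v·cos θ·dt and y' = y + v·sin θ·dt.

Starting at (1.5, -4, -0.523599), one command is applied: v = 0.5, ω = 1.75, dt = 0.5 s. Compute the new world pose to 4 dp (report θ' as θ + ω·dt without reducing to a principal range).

θ' = -0.5236 + 1.75·0.5 = 0.3514
R = v/ω = 0.5/1.75 = 0.2857
x' = 1.5 + 0.2857·(sin 0.3514 − sin -0.5236) = 1.7412
y' = -4 − 0.2857·(cos 0.3514 − cos -0.5236) = -4.0208

(1.7412, -4.0208, 0.3514)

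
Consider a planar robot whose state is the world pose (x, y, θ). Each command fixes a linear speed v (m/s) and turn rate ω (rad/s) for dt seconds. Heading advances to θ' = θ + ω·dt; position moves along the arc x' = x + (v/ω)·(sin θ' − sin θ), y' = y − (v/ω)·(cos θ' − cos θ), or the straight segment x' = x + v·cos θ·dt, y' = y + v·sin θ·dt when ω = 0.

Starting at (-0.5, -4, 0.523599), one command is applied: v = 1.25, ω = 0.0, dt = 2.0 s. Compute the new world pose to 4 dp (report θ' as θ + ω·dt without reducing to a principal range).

θ' = 0.5236 + 0.0·2.0 = 0.5236
ω = 0 → straight: x' = -0.5 + 1.25·cos(0.5236)·2.0 = 1.6651
y' = -4 + 1.25·sin(0.5236)·2.0 = -2.7500

(1.6651, -2.7500, 0.5236)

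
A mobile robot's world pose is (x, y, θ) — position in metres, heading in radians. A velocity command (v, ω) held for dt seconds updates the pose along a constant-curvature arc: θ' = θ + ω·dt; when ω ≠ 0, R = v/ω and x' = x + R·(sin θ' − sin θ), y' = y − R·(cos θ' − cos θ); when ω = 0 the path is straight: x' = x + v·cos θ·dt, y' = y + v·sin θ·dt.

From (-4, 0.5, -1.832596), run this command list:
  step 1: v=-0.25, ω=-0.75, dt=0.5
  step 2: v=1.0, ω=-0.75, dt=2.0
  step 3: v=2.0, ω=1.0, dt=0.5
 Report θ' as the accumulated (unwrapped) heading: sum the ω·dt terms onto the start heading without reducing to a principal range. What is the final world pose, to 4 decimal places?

step 1: θ'=-2.2076 (R=0.3333) → pose (-3.9460, 0.6119, -2.2076)
step 2: θ'=-3.7076 (R=-1.3333) → pose (-5.7330, 0.2794, -3.7076)
step 3: θ'=-3.2076 (R=2.0000) → pose (-6.6737, 0.5869, -3.2076)

(-6.6737, 0.5869, -3.2076)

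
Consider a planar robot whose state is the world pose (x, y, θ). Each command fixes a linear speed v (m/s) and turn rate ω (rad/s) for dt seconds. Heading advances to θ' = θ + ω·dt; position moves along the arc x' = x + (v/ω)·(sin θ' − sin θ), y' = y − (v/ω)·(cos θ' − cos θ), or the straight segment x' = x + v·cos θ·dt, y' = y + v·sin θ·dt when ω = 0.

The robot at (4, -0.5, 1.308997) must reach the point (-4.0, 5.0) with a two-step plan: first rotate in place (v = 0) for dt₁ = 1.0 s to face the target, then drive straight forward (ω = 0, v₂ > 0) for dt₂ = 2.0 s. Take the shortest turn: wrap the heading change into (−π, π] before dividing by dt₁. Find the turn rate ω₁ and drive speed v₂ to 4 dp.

heading to target = atan2(5−-0.5, -4−4) = 2.5393
Δθ = wrap(2.5393 − 1.3090) = 1.2303; ω₁ = Δθ/dt₁ = 1.2303
distance = √((-4−4)² + (5−-0.5)²) = 9.7082; v₂ = distance/dt₂ = 4.8541

ω₁ = 1.2303, v₂ = 4.8541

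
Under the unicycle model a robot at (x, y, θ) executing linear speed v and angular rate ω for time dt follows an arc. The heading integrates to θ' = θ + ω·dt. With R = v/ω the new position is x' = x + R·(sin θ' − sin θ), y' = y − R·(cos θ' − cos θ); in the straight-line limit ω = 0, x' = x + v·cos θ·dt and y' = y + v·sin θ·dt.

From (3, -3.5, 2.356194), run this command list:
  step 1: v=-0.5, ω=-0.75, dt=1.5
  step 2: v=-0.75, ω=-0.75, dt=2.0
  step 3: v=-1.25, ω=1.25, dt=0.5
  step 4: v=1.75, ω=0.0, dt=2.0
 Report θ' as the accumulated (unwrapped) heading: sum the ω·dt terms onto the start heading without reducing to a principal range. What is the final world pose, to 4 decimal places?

(4.6147, -3.6308, 0.3562)

step 1: θ'=1.2312 (R=0.6667) → pose (3.1572, -4.1935, 1.2312)
step 2: θ'=-0.2688 (R=1.0000) → pose (1.9487, -4.8245, -0.2688)
step 3: θ'=0.3562 (R=-1.0000) → pose (1.3344, -4.8513, 0.3562)
step 4: θ'=0.3562 (straight) → pose (4.6147, -3.6308, 0.3562)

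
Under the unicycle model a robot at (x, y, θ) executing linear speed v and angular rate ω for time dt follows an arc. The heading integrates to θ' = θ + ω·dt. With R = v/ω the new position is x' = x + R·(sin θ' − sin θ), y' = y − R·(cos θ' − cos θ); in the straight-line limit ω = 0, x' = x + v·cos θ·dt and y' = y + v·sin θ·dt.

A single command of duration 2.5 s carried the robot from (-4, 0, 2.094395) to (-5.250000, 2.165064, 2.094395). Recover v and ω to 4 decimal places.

Δθ = 2.094395 − 2.094395 = 0.000000
ω = Δθ/dt = 0.000000/2.5 = 0.0000
ω = 0 → v = (Δx·cos θ + Δy·sin θ)/dt = 1.0000

v = 1.0000, ω = 0.0000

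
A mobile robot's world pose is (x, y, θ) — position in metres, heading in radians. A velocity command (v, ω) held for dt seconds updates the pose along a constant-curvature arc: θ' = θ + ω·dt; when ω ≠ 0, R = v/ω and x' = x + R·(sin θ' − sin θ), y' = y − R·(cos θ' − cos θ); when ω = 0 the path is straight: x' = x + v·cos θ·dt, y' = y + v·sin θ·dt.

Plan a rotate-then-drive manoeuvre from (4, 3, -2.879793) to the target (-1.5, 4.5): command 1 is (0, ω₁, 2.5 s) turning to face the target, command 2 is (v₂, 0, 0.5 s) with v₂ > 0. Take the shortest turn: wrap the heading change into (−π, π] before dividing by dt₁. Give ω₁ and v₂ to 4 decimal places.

ω₁ = -0.2112, v₂ = 11.4018

heading to target = atan2(4.5−3, -1.5−4) = 2.8753
Δθ = wrap(2.8753 − -2.8798) = -0.5281; ω₁ = Δθ/dt₁ = -0.2112
distance = √((-1.5−4)² + (4.5−3)²) = 5.7009; v₂ = distance/dt₂ = 11.4018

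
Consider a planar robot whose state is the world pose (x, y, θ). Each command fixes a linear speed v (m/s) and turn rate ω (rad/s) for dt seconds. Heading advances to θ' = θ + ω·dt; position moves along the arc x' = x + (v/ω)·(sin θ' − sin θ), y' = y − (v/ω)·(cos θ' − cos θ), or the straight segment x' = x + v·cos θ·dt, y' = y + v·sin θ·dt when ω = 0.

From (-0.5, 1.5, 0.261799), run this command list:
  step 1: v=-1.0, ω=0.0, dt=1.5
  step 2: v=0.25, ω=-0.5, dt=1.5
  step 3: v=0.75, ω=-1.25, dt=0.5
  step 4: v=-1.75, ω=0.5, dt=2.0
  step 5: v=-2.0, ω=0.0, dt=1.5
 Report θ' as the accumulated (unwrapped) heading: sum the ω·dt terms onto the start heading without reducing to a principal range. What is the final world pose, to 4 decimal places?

step 1: θ'=0.2618 (straight) → pose (-1.9489, 1.1118, 0.2618)
step 2: θ'=-0.4882 (R=-0.5000) → pose (-1.5850, 1.0704, -0.4882)
step 3: θ'=-1.1132 (R=-0.6000) → pose (-1.3281, 0.8056, -1.1132)
step 4: θ'=-0.1132 (R=-3.5000) → pose (-4.0727, 2.7369, -0.1132)
step 5: θ'=-0.1132 (straight) → pose (-7.0535, 3.0758, -0.1132)

(-7.0535, 3.0758, -0.1132)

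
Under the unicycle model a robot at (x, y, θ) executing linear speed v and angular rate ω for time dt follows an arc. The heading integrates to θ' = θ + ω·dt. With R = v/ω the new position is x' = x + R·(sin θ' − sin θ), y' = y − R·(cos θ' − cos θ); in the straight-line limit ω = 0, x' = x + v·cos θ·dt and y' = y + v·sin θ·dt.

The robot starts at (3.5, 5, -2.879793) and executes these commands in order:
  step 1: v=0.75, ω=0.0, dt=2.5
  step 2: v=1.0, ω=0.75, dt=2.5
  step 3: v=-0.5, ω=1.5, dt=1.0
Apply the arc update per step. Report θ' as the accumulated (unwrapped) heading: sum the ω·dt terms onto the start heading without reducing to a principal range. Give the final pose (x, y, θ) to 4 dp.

step 1: θ'=-2.8798 (straight) → pose (1.6889, 4.5147, -2.8798)
step 2: θ'=-1.0048 (R=1.3333) → pose (0.9086, 2.5118, -1.0048)
step 3: θ'=0.4952 (R=-0.3333) → pose (0.4688, 2.6263, 0.4952)

(0.4688, 2.6263, 0.4952)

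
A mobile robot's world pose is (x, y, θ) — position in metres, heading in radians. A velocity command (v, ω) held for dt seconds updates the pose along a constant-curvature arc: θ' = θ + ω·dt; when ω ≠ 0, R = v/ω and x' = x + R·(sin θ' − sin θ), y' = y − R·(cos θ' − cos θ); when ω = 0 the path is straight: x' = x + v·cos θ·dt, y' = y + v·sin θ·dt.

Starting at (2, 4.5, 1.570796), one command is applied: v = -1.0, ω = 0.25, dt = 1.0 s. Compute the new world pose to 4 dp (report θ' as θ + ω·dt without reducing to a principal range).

(2.1243, 3.5104, 1.8208)

θ' = 1.5708 + 0.25·1.0 = 1.8208
R = v/ω = -1.0/0.25 = -4.0000
x' = 2 + -4.0000·(sin 1.8208 − sin 1.5708) = 2.1243
y' = 4.5 − -4.0000·(cos 1.8208 − cos 1.5708) = 3.5104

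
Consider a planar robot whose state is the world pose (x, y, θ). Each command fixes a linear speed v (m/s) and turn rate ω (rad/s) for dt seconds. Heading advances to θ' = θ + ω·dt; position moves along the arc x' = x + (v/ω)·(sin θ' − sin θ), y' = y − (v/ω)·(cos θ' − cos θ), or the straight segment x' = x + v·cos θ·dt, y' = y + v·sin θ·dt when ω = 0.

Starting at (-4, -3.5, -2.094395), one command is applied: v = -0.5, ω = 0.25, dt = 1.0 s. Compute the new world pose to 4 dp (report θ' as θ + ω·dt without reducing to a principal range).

(-3.8064, -3.0404, -1.8444)

θ' = -2.0944 + 0.25·1.0 = -1.8444
R = v/ω = -0.5/0.25 = -2.0000
x' = -4 + -2.0000·(sin -1.8444 − sin -2.0944) = -3.8064
y' = -3.5 − -2.0000·(cos -1.8444 − cos -2.0944) = -3.0404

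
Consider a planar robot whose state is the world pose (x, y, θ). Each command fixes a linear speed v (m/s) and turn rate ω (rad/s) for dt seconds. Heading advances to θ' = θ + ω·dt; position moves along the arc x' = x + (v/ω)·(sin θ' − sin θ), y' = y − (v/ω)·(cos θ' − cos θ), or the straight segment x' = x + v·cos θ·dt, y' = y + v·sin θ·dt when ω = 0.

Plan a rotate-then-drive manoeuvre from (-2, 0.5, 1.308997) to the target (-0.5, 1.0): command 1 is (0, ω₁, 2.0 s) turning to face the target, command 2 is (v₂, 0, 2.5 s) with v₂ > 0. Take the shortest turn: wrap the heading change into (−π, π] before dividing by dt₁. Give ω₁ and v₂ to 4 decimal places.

heading to target = atan2(1−0.5, -0.5−-2) = 0.3218
Δθ = wrap(0.3218 − 1.3090) = -0.9872; ω₁ = Δθ/dt₁ = -0.4936
distance = √((-0.5−-2)² + (1−0.5)²) = 1.5811; v₂ = distance/dt₂ = 0.6325

ω₁ = -0.4936, v₂ = 0.6325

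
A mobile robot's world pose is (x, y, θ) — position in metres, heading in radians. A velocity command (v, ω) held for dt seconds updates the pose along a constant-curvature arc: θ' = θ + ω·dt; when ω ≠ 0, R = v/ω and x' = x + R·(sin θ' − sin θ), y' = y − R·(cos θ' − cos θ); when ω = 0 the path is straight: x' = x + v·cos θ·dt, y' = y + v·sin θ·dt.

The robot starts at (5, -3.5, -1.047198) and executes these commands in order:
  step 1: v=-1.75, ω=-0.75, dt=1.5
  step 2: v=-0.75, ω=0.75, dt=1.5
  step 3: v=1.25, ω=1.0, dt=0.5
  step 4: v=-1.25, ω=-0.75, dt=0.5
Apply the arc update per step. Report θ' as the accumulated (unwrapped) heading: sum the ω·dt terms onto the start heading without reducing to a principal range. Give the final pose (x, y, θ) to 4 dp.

step 1: θ'=-2.1722 (R=2.3333) → pose (5.0968, -1.0131, -2.1722)
step 2: θ'=-1.0472 (R=-1.0000) → pose (5.1383, 0.0527, -1.0472)
step 3: θ'=-0.5472 (R=1.2500) → pose (5.5704, -0.3898, -0.5472)
step 4: θ'=-0.9222 (R=1.6667) → pose (5.1094, 0.0267, -0.9222)

(5.1094, 0.0267, -0.9222)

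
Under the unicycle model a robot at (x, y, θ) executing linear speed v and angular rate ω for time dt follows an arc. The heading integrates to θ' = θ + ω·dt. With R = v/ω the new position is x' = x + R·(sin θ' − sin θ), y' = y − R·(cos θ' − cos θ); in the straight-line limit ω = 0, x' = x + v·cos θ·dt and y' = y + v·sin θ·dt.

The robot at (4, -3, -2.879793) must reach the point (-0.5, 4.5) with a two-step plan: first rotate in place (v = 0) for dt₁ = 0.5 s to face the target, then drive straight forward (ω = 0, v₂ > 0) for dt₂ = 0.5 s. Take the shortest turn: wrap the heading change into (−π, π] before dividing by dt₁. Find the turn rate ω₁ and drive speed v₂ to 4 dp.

heading to target = atan2(4.5−-3, -0.5−4) = 2.1112
Δθ = wrap(2.1112 − -2.8798) = -1.2922; ω₁ = Δθ/dt₁ = -2.5844
distance = √((-0.5−4)² + (4.5−-3)²) = 8.7464; v₂ = distance/dt₂ = 17.4929

ω₁ = -2.5844, v₂ = 17.4929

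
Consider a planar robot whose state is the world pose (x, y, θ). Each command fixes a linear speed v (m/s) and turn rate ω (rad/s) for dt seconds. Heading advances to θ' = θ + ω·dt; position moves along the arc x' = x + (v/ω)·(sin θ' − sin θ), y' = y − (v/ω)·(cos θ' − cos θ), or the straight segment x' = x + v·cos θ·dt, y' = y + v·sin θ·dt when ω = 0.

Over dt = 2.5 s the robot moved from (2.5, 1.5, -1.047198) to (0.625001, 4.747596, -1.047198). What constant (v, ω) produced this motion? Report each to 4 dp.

v = -1.5000, ω = 0.0000

Δθ = -1.047198 − -1.047198 = 0.000000
ω = Δθ/dt = 0.000000/2.5 = 0.0000
ω = 0 → v = (Δx·cos θ + Δy·sin θ)/dt = -1.5000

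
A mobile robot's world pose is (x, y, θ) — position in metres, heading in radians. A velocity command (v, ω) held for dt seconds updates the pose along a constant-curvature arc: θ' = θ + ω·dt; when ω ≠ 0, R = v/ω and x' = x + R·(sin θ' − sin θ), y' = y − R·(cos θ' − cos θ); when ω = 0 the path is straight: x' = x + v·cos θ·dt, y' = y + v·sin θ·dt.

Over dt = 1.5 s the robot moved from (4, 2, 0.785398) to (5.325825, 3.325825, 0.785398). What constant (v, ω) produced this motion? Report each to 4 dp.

v = 1.2500, ω = 0.0000

Δθ = 0.785398 − 0.785398 = 0.000000
ω = Δθ/dt = 0.000000/1.5 = 0.0000
ω = 0 → v = (Δx·cos θ + Δy·sin θ)/dt = 1.2500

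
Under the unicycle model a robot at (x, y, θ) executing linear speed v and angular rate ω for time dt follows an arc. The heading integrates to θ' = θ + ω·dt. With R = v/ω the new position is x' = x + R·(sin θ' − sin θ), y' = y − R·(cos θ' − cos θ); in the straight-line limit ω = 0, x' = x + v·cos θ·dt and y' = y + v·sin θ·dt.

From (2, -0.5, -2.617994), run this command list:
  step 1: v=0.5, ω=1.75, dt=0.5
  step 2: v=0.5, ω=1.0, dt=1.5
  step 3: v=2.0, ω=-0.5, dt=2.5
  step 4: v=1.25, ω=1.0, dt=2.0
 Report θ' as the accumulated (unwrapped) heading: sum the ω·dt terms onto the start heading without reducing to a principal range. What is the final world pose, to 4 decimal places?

(7.1123, -5.8367, 0.5070)

step 1: θ'=-1.7430 (R=0.2857) → pose (1.8614, -0.6985, -1.7430)
step 2: θ'=-0.2430 (R=0.5000) → pose (2.2337, -1.2695, -0.2430)
step 3: θ'=-1.4930 (R=-4.0000) → pose (5.2591, -4.8411, -1.4930)
step 4: θ'=0.5070 (R=1.2500) → pose (7.1123, -5.8367, 0.5070)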